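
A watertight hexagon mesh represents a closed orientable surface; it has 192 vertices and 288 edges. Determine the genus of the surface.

1

Every face is a hexagon and each edge borders two faces, so 6F = 2·288, giving F = 96.
χ = V − E + F = 192 − 288 + 96 = 0.
For a closed orientable surface χ = 2 − 2g, so g = (2 − (0))/2 = 1.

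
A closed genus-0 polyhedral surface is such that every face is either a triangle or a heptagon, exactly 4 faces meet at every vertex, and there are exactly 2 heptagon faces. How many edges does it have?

Let x be the number of triangles; then F = 2 + x.
Edge–face incidences: 2E = 7·2 + 3·x = 14 + 3x.
Every vertex has degree 4, so 4V = 2E.
Euler: V − E + F = 2 ⇒ (2E)/4 − E + (2 + x) = 2.
Multiply by 8: 2·(2E) − 4·(2E) + 8·(2 + x) = 16, i.e. 16 + 8x − 2·(14 + 3x) = 16.
Collecting terms: 2x − 12 = 16, so 2x = 28, so x = 14.
Then 2E = 14 + 3·14 = 56, so E = 28, V = 2E/4 = 14, F = 2 + 14 = 16.

28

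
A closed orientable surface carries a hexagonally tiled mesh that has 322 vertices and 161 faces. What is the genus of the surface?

Every face is a hexagon, so 2E = 6·161 = 966, giving E = 483.
χ = V − E + F = 322 − 483 + 161 = 0.
For a closed orientable surface χ = 2 − 2g, so g = (2 − (0))/2 = 1.

1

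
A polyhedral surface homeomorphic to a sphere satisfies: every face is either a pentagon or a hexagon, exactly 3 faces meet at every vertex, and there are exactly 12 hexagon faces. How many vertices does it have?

Let x be the number of pentagons; then F = 12 + x.
Edge–face incidences: 2E = 6·12 + 5·x = 72 + 5x.
Every vertex has degree 3, so 3V = 2E.
Euler: V − E + F = 2 ⇒ (2E)/3 − E + (12 + x) = 2.
Multiply by 6: 2·(2E) − 3·(2E) + 6·(12 + x) = 12, i.e. 72 + 6x − (72 + 5x) = 12.
Collecting terms: x = 12.
Then 2E = 72 + 5·12 = 132, so E = 66, V = 2E/3 = 44, F = 12 + 12 = 24.

44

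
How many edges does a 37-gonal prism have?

A prism on an n-gon has two n-gon bases and n rectangular sides: V = 2·37 = 74, E = 3·37 = 111, F = 37 + 2 = 39.
Check: V − E + F = 74 − 111 + 39 = 2.

111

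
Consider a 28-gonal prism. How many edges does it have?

84

A prism on an n-gon has two n-gon bases and n rectangular sides: V = 2·28 = 56, E = 3·28 = 84, F = 28 + 2 = 30.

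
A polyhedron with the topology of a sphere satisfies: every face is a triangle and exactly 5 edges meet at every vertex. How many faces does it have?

20

Each face has 3 edges and each edge borders two faces, so 2E = 3F.
Each vertex has degree 5, so 5V = 2E and hence V = 3F/5.
Euler: V − E + F = 2 ⇒ (3F/5) − (3F/2) + F = 2.
Multiply by 10: (6 − 15 + 10)F = 20, i.e. 1F = 20.
So F = 20, E = 3·20/2 = 30, V = 3·20/5 = 12.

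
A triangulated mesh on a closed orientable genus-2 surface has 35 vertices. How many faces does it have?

74

χ = 2 − 2·2 = -2, and every face is a triangle so 3F = 2E.
V − E + F = -2 with E = 3F/2 gives 35 − (3/2 − 1)·F = -2, so F = 74 and E = 111.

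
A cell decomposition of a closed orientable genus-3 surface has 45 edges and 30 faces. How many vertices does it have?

11

For a closed orientable surface of genus 3, χ = 2 − 2·3 = -4.
V = -4 + E − F = -4 + 45 − 30 = 11.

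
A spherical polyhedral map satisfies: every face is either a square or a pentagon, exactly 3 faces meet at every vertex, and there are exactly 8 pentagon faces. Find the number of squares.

2

Let x be the number of squares; then F = 8 + x.
Edge–face incidences: 2E = 5·8 + 4·x = 40 + 4x.
Every vertex has degree 3, so 3V = 2E.
Euler: V − E + F = 2 ⇒ (2E)/3 − E + (8 + x) = 2.
Multiply by 6: 2·(2E) − 3·(2E) + 6·(8 + x) = 12, i.e. 48 + 6x − (40 + 4x) = 12.
Collecting terms: 2x + 8 = 12, so 2x = 4, so x = 2.
Then 2E = 40 + 4·2 = 48, so E = 24, V = 2E/3 = 16, F = 8 + 2 = 10.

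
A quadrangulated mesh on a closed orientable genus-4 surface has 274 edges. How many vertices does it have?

131

χ = 2 − 2·4 = -6, and every face is a square so 4F = 2E.
F = 2E/4 = 137. Then V = -6 + E − F = -6 + 274 − 137 = 131.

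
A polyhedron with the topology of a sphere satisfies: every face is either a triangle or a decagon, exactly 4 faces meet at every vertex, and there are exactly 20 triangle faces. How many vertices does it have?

20

Let x be the number of decagons; then F = 20 + x.
Edge–face incidences: 2E = 3·20 + 10·x = 60 + 10x.
Every vertex has degree 4, so 4V = 2E.
Euler: V − E + F = 2 ⇒ (2E)/4 − E + (20 + x) = 2.
Multiply by 8: 2·(2E) − 4·(2E) + 8·(20 + x) = 16, i.e. 160 + 8x − 2·(60 + 10x) = 16.
Collecting terms: −12x + 40 = 16, so −12x = −24, so x = 2.
Then 2E = 60 + 10·2 = 80, so E = 40, V = 2E/4 = 20, F = 20 + 2 = 22.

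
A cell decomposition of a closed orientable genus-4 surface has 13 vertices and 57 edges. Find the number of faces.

38

For a closed orientable surface of genus 4, χ = 2 − 2·4 = -6.
F = -6 − V + E = -6 − 13 + 57 = 38.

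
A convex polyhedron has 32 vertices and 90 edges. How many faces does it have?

Here V − E + F = 2.
F = 2 − V + E = 2 − 32 + 90 = 60.

60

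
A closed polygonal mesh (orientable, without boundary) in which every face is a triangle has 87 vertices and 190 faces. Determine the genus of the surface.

Every face is a triangle, so 2E = 3·190 = 570, giving E = 285.
χ = V − E + F = 87 − 285 + 190 = -8.
For a closed orientable surface χ = 2 − 2g, so g = (2 − (-8))/2 = 5.

5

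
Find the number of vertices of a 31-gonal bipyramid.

A bipyramid over an n-gon has 2n triangular faces and n + 2 vertices: V = 31 + 2 = 33, E = 3·31 = 93, F = 2·31 = 62.

33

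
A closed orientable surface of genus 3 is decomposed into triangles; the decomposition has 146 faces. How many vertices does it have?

69

χ = 2 − 2·3 = -4, and every face is a triangle so 3F = 2E.
E = 3·146/2 = 219. Then V = -4 + E − F = -4 + 219 − 146 = 69.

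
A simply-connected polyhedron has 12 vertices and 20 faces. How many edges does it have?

Here V − E + F = 2.
E = V + F − (2) = 12 + 20 − (2) = 30.

30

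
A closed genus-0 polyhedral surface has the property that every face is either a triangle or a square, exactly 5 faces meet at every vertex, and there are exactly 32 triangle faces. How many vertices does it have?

Let x be the number of squares; then F = 32 + x.
Edge–face incidences: 2E = 3·32 + 4·x = 96 + 4x.
Every vertex has degree 5, so 5V = 2E.
Euler: V − E + F = 2 ⇒ (2E)/5 − E + (32 + x) = 2.
Multiply by 10: 2·(2E) − 5·(2E) + 10·(32 + x) = 20, i.e. 320 + 10x − 3·(96 + 4x) = 20.
Collecting terms: −2x + 32 = 20, so −2x = −12, so x = 6.
Then 2E = 96 + 4·6 = 120, so E = 60, V = 2E/5 = 24, F = 32 + 6 = 38.

24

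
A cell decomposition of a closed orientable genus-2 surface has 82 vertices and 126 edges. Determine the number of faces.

42

For a closed orientable surface of genus 2, χ = 2 − 2·2 = -2.
F = -2 − V + E = -2 − 82 + 126 = 42.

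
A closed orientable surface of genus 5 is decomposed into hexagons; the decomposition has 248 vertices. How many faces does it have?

χ = 2 − 2·5 = -8, and every face is a hexagon so 6F = 2E.
V − E + F = -8 with E = 6F/2 gives 248 − (6/2 − 1)·F = -8, so F = 128 and E = 384.

128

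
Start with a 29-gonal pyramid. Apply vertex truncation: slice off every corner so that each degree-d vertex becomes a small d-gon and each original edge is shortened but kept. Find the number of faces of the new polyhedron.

The base solid has V = 30, E = 58, F = 30.
Truncation replaces each original edge-end by a new vertex, so V′ = 2E = 116.
Each original edge survives, and each old vertex of degree d contributes d new edges; summing degrees gives Σd = 2E, so E′ = E + 2E = 3E = 174.
Each original face survives and each original vertex becomes one new face: F′ = F + V = 60.

60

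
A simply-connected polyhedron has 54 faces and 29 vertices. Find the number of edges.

81

Here V − E + F = 2.
E = V + F − (2) = 29 + 54 − (2) = 81.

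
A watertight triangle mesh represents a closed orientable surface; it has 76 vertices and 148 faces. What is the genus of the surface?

0

Every face is a triangle, so 2E = 3·148 = 444, giving E = 222.
χ = V − E + F = 76 − 222 + 148 = 2.
For a closed orientable surface χ = 2 − 2g, so g = (2 − (2))/2 = 0.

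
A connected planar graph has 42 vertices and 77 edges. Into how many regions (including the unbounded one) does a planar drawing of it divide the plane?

Euler's formula for a connected plane graph: V − E + F = 2, so F = 2 − 42 + 77 = 37.

37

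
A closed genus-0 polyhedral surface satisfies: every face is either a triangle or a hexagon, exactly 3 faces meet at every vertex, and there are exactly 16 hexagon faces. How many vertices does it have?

36

Let x be the number of triangles; then F = 16 + x.
Edge–face incidences: 2E = 6·16 + 3·x = 96 + 3x.
Every vertex has degree 3, so 3V = 2E.
Euler: V − E + F = 2 ⇒ (2E)/3 − E + (16 + x) = 2.
Multiply by 6: 2·(2E) − 3·(2E) + 6·(16 + x) = 12, i.e. 96 + 6x − (96 + 3x) = 12.
Collecting terms: 3x = 12, so x = 4.
Then 2E = 96 + 3·4 = 108, so E = 54, V = 2E/3 = 36, F = 16 + 4 = 20.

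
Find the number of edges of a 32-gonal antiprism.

128

An antiprism on an n-gon has two n-gon caps and 2n triangles: V = 2·32 = 64, E = 4·32 = 128, F = 2·32 + 2 = 66.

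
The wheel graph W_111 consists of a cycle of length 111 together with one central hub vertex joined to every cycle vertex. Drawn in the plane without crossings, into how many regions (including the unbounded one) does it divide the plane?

W_111 has V = 111 + 1 = 112 vertices and E = 2·111 = 222 edges.
By Euler's formula F = 2 − V + E = 2 − 112 + 222 = 112.

112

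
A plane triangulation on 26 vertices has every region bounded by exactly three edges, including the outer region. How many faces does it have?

In a plane triangulation 3F = 2E and V − E + F = 2, so F = 2V − 4 = 2·26 − 4 = 48.

48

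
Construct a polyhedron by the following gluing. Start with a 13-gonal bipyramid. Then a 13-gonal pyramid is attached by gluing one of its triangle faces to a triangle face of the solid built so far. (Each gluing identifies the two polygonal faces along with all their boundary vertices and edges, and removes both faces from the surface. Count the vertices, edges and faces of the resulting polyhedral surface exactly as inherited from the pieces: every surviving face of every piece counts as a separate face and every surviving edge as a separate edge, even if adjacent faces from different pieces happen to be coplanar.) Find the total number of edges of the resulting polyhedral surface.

62

A 13-gonal bipyramid: V=15, E=39, F=26.
Attach a 13-gonal pyramid (V=14, E=26, F=14) along a 3-gon: merge 3 vertices and 3 edges, delete both glued faces → V=26, E=62, F=38.
Check: V − E + F = 26 − 62 + 38 = 2.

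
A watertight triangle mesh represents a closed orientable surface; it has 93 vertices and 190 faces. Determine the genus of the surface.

2

Every face is a triangle, so 2E = 3·190 = 570, giving E = 285.
χ = V − E + F = 93 − 285 + 190 = -2.
For a closed orientable surface χ = 2 − 2g, so g = (2 − (-2))/2 = 2.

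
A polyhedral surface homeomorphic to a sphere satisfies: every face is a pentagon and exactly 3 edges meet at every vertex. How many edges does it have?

30

Each face has 5 edges and each edge borders two faces, so 2E = 5F.
Each vertex has degree 3, so 3V = 2E and hence V = 5F/3.
Euler: V − E + F = 2 ⇒ (5F/3) − (5F/2) + F = 2.
Multiply by 6: (10 − 15 + 6)F = 12, i.e. 1F = 12.
So F = 12, E = 5·12/2 = 30, V = 5·12/3 = 20.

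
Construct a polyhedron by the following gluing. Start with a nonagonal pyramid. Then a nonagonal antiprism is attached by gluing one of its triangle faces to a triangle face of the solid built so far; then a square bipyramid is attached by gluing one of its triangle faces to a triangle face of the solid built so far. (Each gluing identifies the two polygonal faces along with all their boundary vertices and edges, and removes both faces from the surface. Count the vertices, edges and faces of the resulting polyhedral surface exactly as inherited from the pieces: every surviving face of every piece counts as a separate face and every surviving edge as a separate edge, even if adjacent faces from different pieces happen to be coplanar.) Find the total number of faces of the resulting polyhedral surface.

34

A nonagonal pyramid: V=10, E=18, F=10.
Attach a nonagonal antiprism (V=18, E=36, F=20) along a 3-gon: merge 3 vertices and 3 edges, delete both glued faces → V=25, E=51, F=28.
Attach a square bipyramid (V=6, E=12, F=8) along a 3-gon: merge 3 vertices and 3 edges, delete both glued faces → V=28, E=60, F=34.
Check: V − E + F = 28 − 60 + 34 = 2.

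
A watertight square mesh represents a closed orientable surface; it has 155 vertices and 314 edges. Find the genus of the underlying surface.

2

Every face is a square and each edge borders two faces, so 4F = 2·314, giving F = 157.
χ = V − E + F = 155 − 314 + 157 = -2.
For a closed orientable surface χ = 2 − 2g, so g = (2 − (-2))/2 = 2.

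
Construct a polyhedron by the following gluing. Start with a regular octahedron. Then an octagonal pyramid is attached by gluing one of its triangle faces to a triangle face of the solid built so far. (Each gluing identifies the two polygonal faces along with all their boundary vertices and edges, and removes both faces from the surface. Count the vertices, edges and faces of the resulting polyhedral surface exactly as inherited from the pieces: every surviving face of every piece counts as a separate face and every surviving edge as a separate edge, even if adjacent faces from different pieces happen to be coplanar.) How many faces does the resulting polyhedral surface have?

A regular octahedron: V=6, E=12, F=8.
Attach an octagonal pyramid (V=9, E=16, F=9) along a 3-gon: merge 3 vertices and 3 edges, delete both glued faces → V=12, E=25, F=15.
Check: V − E + F = 12 − 25 + 15 = 2.

15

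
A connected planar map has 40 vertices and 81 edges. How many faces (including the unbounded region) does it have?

Euler's formula for a connected plane graph: V − E + F = 2, so F = 2 − 40 + 81 = 43.

43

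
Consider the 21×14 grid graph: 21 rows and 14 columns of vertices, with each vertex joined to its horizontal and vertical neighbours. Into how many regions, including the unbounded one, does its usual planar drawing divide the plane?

The grid has V = 21·14 = 294 vertices and E = 21·13 + 14·20 = 553 edges.
F = 2 − V + E = 2 − 294 + 553 = 261.

261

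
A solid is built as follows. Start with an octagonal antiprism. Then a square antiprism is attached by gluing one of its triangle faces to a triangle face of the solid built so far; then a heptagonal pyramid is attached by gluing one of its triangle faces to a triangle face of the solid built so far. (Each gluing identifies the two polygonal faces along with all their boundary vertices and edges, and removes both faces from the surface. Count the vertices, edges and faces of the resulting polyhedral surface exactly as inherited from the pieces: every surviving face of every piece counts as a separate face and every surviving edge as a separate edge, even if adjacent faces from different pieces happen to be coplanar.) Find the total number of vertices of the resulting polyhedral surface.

26

An octagonal antiprism: V=16, E=32, F=18.
Attach a square antiprism (V=8, E=16, F=10) along a 3-gon: merge 3 vertices and 3 edges, delete both glued faces → V=21, E=45, F=26.
Attach a heptagonal pyramid (V=8, E=14, F=8) along a 3-gon: merge 3 vertices and 3 edges, delete both glued faces → V=26, E=56, F=32.
Check: V − E + F = 26 − 56 + 32 = 2.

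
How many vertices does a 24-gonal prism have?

48

A prism on an n-gon has two n-gon bases and n rectangular sides: V = 2·24 = 48, E = 3·24 = 72, F = 24 + 2 = 26.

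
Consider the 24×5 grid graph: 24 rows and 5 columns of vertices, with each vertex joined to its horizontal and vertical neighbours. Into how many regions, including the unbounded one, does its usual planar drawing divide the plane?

93

The grid has V = 24·5 = 120 vertices and E = 24·4 + 5·23 = 211 edges.
F = 2 − V + E = 2 − 120 + 211 = 93.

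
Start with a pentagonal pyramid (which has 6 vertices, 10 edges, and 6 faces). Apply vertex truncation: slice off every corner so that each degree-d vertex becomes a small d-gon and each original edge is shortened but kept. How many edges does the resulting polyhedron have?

30

Truncation replaces each original edge-end by a new vertex, so V′ = 2E = 20.
Each original edge survives, and each old vertex of degree d contributes d new edges; summing degrees gives Σd = 2E, so E′ = E + 2E = 3E = 30.
Each original face survives and each original vertex becomes one new face: F′ = F + V = 12.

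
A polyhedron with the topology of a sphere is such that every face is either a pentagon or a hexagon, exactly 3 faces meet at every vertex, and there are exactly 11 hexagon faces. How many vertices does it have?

Let x be the number of pentagons; then F = 11 + x.
Edge–face incidences: 2E = 6·11 + 5·x = 66 + 5x.
Every vertex has degree 3, so 3V = 2E.
Euler: V − E + F = 2 ⇒ (2E)/3 − E + (11 + x) = 2.
Multiply by 6: 2·(2E) − 3·(2E) + 6·(11 + x) = 12, i.e. 66 + 6x − (66 + 5x) = 12.
Collecting terms: x = 12.
Then 2E = 66 + 5·12 = 126, so E = 63, V = 2E/3 = 42, F = 11 + 12 = 23.

42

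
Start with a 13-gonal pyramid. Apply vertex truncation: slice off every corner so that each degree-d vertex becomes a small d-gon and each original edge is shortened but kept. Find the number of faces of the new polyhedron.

28

The base solid has V = 14, E = 26, F = 14.
Truncation replaces each original edge-end by a new vertex, so V′ = 2E = 52.
Each original edge survives, and each old vertex of degree d contributes d new edges; summing degrees gives Σd = 2E, so E′ = E + 2E = 3E = 78.
Each original face survives and each original vertex becomes one new face: F′ = F + V = 28.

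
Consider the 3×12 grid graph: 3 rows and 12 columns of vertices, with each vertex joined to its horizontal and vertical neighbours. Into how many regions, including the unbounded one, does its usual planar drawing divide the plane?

The grid has V = 3·12 = 36 vertices and E = 3·11 + 12·2 = 57 edges.
F = 2 − V + E = 2 − 36 + 57 = 23.

23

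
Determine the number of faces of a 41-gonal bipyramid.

A bipyramid over an n-gon has 2n triangular faces and n + 2 vertices: V = 41 + 2 = 43, E = 3·41 = 123, F = 2·41 = 82.

82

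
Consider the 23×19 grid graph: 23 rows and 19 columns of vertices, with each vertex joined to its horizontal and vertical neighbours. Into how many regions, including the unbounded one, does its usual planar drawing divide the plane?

The grid has V = 23·19 = 437 vertices and E = 23·18 + 19·22 = 832 edges.
F = 2 − V + E = 2 − 437 + 832 = 397.

397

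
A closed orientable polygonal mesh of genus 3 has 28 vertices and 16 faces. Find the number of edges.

For a closed orientable surface of genus 3, χ = 2 − 2·3 = -4.
E = V + F − (-4) = 28 + 16 − (-4) = 48.

48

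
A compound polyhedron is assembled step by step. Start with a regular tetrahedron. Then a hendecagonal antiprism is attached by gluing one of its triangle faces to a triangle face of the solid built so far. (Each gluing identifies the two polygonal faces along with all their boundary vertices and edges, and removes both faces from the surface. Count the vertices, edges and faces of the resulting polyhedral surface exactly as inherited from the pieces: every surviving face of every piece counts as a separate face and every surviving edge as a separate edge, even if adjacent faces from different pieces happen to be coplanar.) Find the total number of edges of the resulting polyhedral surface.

47

A regular tetrahedron: V=4, E=6, F=4.
Attach a hendecagonal antiprism (V=22, E=44, F=24) along a 3-gon: merge 3 vertices and 3 edges, delete both glued faces → V=23, E=47, F=26.
Check: V − E + F = 23 − 47 + 26 = 2.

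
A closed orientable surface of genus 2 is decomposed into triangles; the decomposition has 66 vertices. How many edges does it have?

204

χ = 2 − 2·2 = -2, and every face is a triangle so 3F = 2E.
V − E + F = -2 with E = 3F/2 gives 66 − (3/2 − 1)·F = -2, so F = 136 and E = 204.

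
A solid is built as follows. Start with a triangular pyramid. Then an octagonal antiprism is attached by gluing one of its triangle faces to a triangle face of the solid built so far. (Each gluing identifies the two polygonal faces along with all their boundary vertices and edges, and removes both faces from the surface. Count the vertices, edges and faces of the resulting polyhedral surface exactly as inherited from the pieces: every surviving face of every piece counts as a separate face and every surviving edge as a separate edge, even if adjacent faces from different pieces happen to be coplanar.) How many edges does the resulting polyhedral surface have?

35

A triangular pyramid: V=4, E=6, F=4.
Attach an octagonal antiprism (V=16, E=32, F=18) along a 3-gon: merge 3 vertices and 3 edges, delete both glued faces → V=17, E=35, F=20.
Check: V − E + F = 17 − 35 + 20 = 2.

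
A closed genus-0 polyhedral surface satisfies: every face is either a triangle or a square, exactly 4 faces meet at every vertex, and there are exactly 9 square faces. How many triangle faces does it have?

Let x be the number of triangles; then F = 9 + x.
Edge–face incidences: 2E = 4·9 + 3·x = 36 + 3x.
Every vertex has degree 4, so 4V = 2E.
Euler: V − E + F = 2 ⇒ (2E)/4 − E + (9 + x) = 2.
Multiply by 8: 2·(2E) − 4·(2E) + 8·(9 + x) = 16, i.e. 72 + 8x − 2·(36 + 3x) = 16.
Collecting terms: 2x = 16, so x = 8.
Then 2E = 36 + 3·8 = 60, so E = 30, V = 2E/4 = 15, F = 9 + 8 = 17.

8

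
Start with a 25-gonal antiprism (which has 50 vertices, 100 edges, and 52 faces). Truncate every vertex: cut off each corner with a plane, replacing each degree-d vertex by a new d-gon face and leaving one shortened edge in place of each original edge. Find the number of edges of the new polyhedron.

300

Truncation replaces each original edge-end by a new vertex, so V′ = 2E = 200.
Each original edge survives, and each old vertex of degree d contributes d new edges; summing degrees gives Σd = 2E, so E′ = E + 2E = 3E = 300.
Each original face survives and each original vertex becomes one new face: F′ = F + V = 102.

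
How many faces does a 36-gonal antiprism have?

An antiprism on an n-gon has two n-gon caps and 2n triangles: V = 2·36 = 72, E = 4·36 = 144, F = 2·36 + 2 = 74.
Check: V − E + F = 72 − 144 + 74 = 2.

74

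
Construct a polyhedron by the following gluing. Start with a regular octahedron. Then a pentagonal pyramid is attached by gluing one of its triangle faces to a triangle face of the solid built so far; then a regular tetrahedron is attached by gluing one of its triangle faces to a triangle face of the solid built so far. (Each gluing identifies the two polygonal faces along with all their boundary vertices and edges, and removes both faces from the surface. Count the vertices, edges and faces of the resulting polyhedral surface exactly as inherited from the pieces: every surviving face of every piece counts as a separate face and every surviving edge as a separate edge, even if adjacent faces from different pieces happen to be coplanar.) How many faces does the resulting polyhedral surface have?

A regular octahedron: V=6, E=12, F=8.
Attach a pentagonal pyramid (V=6, E=10, F=6) along a 3-gon: merge 3 vertices and 3 edges, delete both glued faces → V=9, E=19, F=12.
Attach a regular tetrahedron (V=4, E=6, F=4) along a 3-gon: merge 3 vertices and 3 edges, delete both glued faces → V=10, E=22, F=14.
Check: V − E + F = 10 − 22 + 14 = 2.

14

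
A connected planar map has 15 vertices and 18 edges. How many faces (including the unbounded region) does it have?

5

Euler's formula for a connected plane graph: V − E + F = 2, so F = 2 − 15 + 18 = 5.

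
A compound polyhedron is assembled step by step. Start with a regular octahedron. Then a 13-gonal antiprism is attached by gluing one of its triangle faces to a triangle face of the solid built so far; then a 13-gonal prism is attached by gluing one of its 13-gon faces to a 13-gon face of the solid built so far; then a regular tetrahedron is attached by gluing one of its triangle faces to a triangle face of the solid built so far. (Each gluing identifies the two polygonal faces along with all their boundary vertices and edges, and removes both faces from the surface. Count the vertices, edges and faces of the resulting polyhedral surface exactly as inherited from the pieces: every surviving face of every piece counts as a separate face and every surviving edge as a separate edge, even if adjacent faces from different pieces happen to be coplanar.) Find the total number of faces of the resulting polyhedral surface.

49

A regular octahedron: V=6, E=12, F=8.
Attach a 13-gonal antiprism (V=26, E=52, F=28) along a 3-gon: merge 3 vertices and 3 edges, delete both glued faces → V=29, E=61, F=34.
Attach a 13-gonal prism (V=26, E=39, F=15) along a 13-gon: merge 13 vertices and 13 edges, delete both glued faces → V=42, E=87, F=47.
Attach a regular tetrahedron (V=4, E=6, F=4) along a 3-gon: merge 3 vertices and 3 edges, delete both glued faces → V=43, E=90, F=49.
Check: V − E + F = 43 − 90 + 49 = 2.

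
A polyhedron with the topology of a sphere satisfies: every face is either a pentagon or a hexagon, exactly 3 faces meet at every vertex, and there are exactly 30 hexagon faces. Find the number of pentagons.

12

Let x be the number of pentagons; then F = 30 + x.
Edge–face incidences: 2E = 6·30 + 5·x = 180 + 5x.
Every vertex has degree 3, so 3V = 2E.
Euler: V − E + F = 2 ⇒ (2E)/3 − E + (30 + x) = 2.
Multiply by 6: 2·(2E) − 3·(2E) + 6·(30 + x) = 12, i.e. 180 + 6x − (180 + 5x) = 12.
Collecting terms: x = 12.
Then 2E = 180 + 5·12 = 240, so E = 120, V = 2E/3 = 80, F = 30 + 12 = 42.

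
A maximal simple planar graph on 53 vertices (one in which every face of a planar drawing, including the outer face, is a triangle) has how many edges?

In a plane triangulation 3F = 2E and V − E + F = 2, so E = 3V − 6 = 3·53 − 6 = 153.

153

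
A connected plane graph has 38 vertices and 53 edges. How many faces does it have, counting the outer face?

Euler's formula for a connected plane graph: V − E + F = 2, so F = 2 − 38 + 53 = 17.

17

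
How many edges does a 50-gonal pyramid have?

100

A pyramid on an n-gon base has one n-gon and n triangles: V = 50 + 1 = 51, E = 2·50 = 100, F = 50 + 1 = 51.
Check: V − E + F = 51 − 100 + 51 = 2.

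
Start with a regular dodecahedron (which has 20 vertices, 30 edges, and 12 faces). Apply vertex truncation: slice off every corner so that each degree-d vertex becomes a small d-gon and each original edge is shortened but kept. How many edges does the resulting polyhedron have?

Truncation replaces each original edge-end by a new vertex, so V′ = 2E = 60.
Each original edge survives, and each old vertex of degree d contributes d new edges; summing degrees gives Σd = 2E, so E′ = E + 2E = 3E = 90.
Each original face survives and each original vertex becomes one new face: F′ = F + V = 32.

90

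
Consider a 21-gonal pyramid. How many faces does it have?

A pyramid on an n-gon base has one n-gon and n triangles: V = 21 + 1 = 22, E = 2·21 = 42, F = 21 + 1 = 22.

22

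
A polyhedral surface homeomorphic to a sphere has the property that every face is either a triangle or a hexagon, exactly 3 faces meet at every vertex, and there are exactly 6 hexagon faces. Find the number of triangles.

4

Let x be the number of triangles; then F = 6 + x.
Edge–face incidences: 2E = 6·6 + 3·x = 36 + 3x.
Every vertex has degree 3, so 3V = 2E.
Euler: V − E + F = 2 ⇒ (2E)/3 − E + (6 + x) = 2.
Multiply by 6: 2·(2E) − 3·(2E) + 6·(6 + x) = 12, i.e. 36 + 6x − (36 + 3x) = 12.
Collecting terms: 3x = 12, so x = 4.
Then 2E = 36 + 3·4 = 48, so E = 24, V = 2E/3 = 16, F = 6 + 4 = 10.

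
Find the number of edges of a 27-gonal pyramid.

54

A pyramid on an n-gon base has one n-gon and n triangles: V = 27 + 1 = 28, E = 2·27 = 54, F = 27 + 1 = 28.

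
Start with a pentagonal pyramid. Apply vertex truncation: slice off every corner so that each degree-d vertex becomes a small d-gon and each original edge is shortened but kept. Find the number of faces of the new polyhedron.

The base solid has V = 6, E = 10, F = 6.
Truncation replaces each original edge-end by a new vertex, so V′ = 2E = 20.
Each original edge survives, and each old vertex of degree d contributes d new edges; summing degrees gives Σd = 2E, so E′ = E + 2E = 3E = 30.
Each original face survives and each original vertex becomes one new face: F′ = F + V = 12.

12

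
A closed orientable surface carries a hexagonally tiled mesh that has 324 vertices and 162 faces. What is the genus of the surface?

Every face is a hexagon, so 2E = 6·162 = 972, giving E = 486.
χ = V − E + F = 324 − 486 + 162 = 0.
For a closed orientable surface χ = 2 − 2g, so g = (2 − (0))/2 = 1.

1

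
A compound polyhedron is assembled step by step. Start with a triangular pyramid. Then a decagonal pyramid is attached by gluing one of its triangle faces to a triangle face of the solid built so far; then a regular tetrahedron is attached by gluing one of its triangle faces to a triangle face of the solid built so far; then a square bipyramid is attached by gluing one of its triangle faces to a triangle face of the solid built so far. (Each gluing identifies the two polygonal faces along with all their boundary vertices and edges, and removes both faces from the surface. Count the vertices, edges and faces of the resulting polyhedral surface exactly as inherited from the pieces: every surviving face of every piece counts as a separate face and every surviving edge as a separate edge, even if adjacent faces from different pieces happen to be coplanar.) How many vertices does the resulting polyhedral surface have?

A triangular pyramid: V=4, E=6, F=4.
Attach a decagonal pyramid (V=11, E=20, F=11) along a 3-gon: merge 3 vertices and 3 edges, delete both glued faces → V=12, E=23, F=13.
Attach a regular tetrahedron (V=4, E=6, F=4) along a 3-gon: merge 3 vertices and 3 edges, delete both glued faces → V=13, E=26, F=15.
Attach a square bipyramid (V=6, E=12, F=8) along a 3-gon: merge 3 vertices and 3 edges, delete both glued faces → V=16, E=35, F=21.
Check: V − E + F = 16 − 35 + 21 = 2.

16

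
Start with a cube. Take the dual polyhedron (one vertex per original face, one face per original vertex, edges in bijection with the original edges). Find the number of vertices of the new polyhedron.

The base solid has V = 8, E = 12, F = 6.
The dual swaps V and F and preserves E: V′ = F = 6, E′ = E = 12, F′ = V = 8.

6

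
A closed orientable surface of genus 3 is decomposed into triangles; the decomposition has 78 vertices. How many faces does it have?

χ = 2 − 2·3 = -4, and every face is a triangle so 3F = 2E.
V − E + F = -4 with E = 3F/2 gives 78 − (3/2 − 1)·F = -4, so F = 164 and E = 246.

164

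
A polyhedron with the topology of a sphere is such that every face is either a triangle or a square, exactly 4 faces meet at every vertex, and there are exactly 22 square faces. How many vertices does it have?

28

Let x be the number of triangles; then F = 22 + x.
Edge–face incidences: 2E = 4·22 + 3·x = 88 + 3x.
Every vertex has degree 4, so 4V = 2E.
Euler: V − E + F = 2 ⇒ (2E)/4 − E + (22 + x) = 2.
Multiply by 8: 2·(2E) − 4·(2E) + 8·(22 + x) = 16, i.e. 176 + 8x − 2·(88 + 3x) = 16.
Collecting terms: 2x = 16, so x = 8.
Then 2E = 88 + 3·8 = 112, so E = 56, V = 2E/4 = 28, F = 22 + 8 = 30.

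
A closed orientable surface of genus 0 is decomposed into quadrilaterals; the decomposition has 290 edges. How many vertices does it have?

χ = 2 − 2·0 = 2, and every face is a square so 4F = 2E.
F = 2E/4 = 145. Then V = 2 + E − F = 2 + 290 − 145 = 147.

147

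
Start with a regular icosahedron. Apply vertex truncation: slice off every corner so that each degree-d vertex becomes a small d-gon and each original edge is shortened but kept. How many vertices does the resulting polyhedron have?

60

The base solid has V = 12, E = 30, F = 20.
Truncation replaces each original edge-end by a new vertex, so V′ = 2E = 60.
Each original edge survives, and each old vertex of degree d contributes d new edges; summing degrees gives Σd = 2E, so E′ = E + 2E = 3E = 90.
Each original face survives and each original vertex becomes one new face: F′ = F + V = 32.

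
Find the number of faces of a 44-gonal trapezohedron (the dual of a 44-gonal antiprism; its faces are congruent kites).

88

The n-trapezohedron (dual of the n-antiprism) has V = 2·44 + 2 = 90, E = 4·44 = 176, F = 2·44 = 88.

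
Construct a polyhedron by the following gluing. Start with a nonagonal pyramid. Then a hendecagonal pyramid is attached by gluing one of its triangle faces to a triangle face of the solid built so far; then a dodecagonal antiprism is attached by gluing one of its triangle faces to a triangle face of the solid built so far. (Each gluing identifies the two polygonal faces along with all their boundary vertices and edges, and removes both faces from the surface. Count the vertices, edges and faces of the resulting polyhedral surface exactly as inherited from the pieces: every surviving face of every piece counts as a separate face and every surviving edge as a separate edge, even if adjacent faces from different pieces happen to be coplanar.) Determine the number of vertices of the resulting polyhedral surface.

40

A nonagonal pyramid: V=10, E=18, F=10.
Attach a hendecagonal pyramid (V=12, E=22, F=12) along a 3-gon: merge 3 vertices and 3 edges, delete both glued faces → V=19, E=37, F=20.
Attach a dodecagonal antiprism (V=24, E=48, F=26) along a 3-gon: merge 3 vertices and 3 edges, delete both glued faces → V=40, E=82, F=44.
Check: V − E + F = 40 − 82 + 44 = 2.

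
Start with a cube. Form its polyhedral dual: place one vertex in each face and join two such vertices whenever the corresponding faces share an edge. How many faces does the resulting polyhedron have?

The base solid has V = 8, E = 12, F = 6.
The dual swaps V and F and preserves E: V′ = F = 6, E′ = E = 12, F′ = V = 8.

8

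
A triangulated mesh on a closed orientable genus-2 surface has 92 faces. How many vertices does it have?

χ = 2 − 2·2 = -2, and every face is a triangle so 3F = 2E.
E = 3·92/2 = 138. Then V = -2 + E − F = -2 + 138 − 92 = 44.

44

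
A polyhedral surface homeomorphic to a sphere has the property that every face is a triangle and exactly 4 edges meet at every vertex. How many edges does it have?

12

Each face has 3 edges and each edge borders two faces, so 2E = 3F.
Each vertex has degree 4, so 4V = 2E and hence V = 3F/4.
Euler: V − E + F = 2 ⇒ (3F/4) − (3F/2) + F = 2.
Multiply by 8: (6 − 12 + 8)F = 16, i.e. 2F = 16.
So F = 8, E = 3·8/2 = 12, V = 3·8/4 = 6.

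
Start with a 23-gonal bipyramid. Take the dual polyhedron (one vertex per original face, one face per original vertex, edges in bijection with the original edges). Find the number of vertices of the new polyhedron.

46

The base solid has V = 25, E = 69, F = 46.
The dual swaps V and F and preserves E: V′ = F = 46, E′ = E = 69, F′ = V = 25.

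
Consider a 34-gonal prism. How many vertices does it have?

A prism on an n-gon has two n-gon bases and n rectangular sides: V = 2·34 = 68, E = 3·34 = 102, F = 34 + 2 = 36.
Check: V − E + F = 68 − 102 + 36 = 2.

68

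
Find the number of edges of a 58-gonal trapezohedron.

232

The n-trapezohedron (dual of the n-antiprism) has V = 2·58 + 2 = 118, E = 4·58 = 232, F = 2·58 = 116.
Check: V − E + F = 118 − 232 + 116 = 2.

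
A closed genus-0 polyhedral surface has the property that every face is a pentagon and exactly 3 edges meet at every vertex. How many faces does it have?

12

Each face has 5 edges and each edge borders two faces, so 2E = 5F.
Each vertex has degree 3, so 3V = 2E and hence V = 5F/3.
Euler: V − E + F = 2 ⇒ (5F/3) − (5F/2) + F = 2.
Multiply by 6: (10 − 15 + 6)F = 12, i.e. 1F = 12.
So F = 12, E = 5·12/2 = 30, V = 5·12/3 = 20.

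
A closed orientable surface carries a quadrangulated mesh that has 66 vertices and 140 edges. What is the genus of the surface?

3

Every face is a square and each edge borders two faces, so 4F = 2·140, giving F = 70.
χ = V − E + F = 66 − 140 + 70 = -4.
For a closed orientable surface χ = 2 − 2g, so g = (2 − (-4))/2 = 3.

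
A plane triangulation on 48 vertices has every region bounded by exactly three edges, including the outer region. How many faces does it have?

92

In a plane triangulation 3F = 2E and V − E + F = 2, so F = 2V − 4 = 2·48 − 4 = 92.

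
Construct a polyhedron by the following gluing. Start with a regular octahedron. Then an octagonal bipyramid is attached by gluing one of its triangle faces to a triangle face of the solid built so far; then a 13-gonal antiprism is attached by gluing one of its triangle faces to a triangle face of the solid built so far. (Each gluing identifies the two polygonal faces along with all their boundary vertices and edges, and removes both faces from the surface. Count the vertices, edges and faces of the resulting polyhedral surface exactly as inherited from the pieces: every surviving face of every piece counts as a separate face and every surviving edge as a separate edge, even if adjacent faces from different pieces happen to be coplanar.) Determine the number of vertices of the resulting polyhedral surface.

A regular octahedron: V=6, E=12, F=8.
Attach an octagonal bipyramid (V=10, E=24, F=16) along a 3-gon: merge 3 vertices and 3 edges, delete both glued faces → V=13, E=33, F=22.
Attach a 13-gonal antiprism (V=26, E=52, F=28) along a 3-gon: merge 3 vertices and 3 edges, delete both glued faces → V=36, E=82, F=48.
Check: V − E + F = 36 − 82 + 48 = 2.

36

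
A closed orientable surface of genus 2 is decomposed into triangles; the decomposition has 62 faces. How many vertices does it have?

29

χ = 2 − 2·2 = -2, and every face is a triangle so 3F = 2E.
E = 3·62/2 = 93. Then V = -2 + E − F = -2 + 93 − 62 = 29.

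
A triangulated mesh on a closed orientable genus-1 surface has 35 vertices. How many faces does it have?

70

χ = 2 − 2·1 = 0, and every face is a triangle so 3F = 2E.
V − E + F = 0 with E = 3F/2 gives 35 − (3/2 − 1)·F = 0, so F = 70 and E = 105.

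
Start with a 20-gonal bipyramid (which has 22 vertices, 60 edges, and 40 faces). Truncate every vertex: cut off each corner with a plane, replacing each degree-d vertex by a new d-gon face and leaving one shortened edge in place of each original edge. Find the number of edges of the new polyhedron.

180

Truncation replaces each original edge-end by a new vertex, so V′ = 2E = 120.
Each original edge survives, and each old vertex of degree d contributes d new edges; summing degrees gives Σd = 2E, so E′ = E + 2E = 3E = 180.
Each original face survives and each original vertex becomes one new face: F′ = F + V = 62.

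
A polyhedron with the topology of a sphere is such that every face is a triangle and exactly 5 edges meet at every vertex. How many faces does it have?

20

Each face has 3 edges and each edge borders two faces, so 2E = 3F.
Each vertex has degree 5, so 5V = 2E and hence V = 3F/5.
Euler: V − E + F = 2 ⇒ (3F/5) − (3F/2) + F = 2.
Multiply by 10: (6 − 15 + 10)F = 20, i.e. 1F = 20.
So F = 20, E = 3·20/2 = 30, V = 3·20/5 = 12.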